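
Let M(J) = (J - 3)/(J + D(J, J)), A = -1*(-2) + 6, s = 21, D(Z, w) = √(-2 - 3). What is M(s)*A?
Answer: 1512/223 - 72*I*√5/223 ≈ 6.7803 - 0.72196*I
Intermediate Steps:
D(Z, w) = I*√5 (D(Z, w) = √(-5) = I*√5)
A = 8 (A = 2 + 6 = 8)
M(J) = (-3 + J)/(J + I*√5) (M(J) = (J - 3)/(J + I*√5) = (-3 + J)/(J + I*√5))
M(s)*A = ((-3 + 21)/(21 + I*√5))*8 = (18/(21 + I*√5))*8 = 144/(21 + I*√5)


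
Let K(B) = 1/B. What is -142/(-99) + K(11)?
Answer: 151/99 ≈ 1.5253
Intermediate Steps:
-142/(-99) + K(11) = -142/(-99) + 1/11 = -142*(-1/99) + 1/11 = 142/99 + 1/11 = 151/99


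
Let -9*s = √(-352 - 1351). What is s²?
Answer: -1703/81 ≈ -21.025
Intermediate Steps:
s = -I*√1703/9 (s = -√(-352 - 1351)/9 = -I*√1703/9 ≈ -4.5853*I)
s² = (-I*√1703/9)² = -1703/81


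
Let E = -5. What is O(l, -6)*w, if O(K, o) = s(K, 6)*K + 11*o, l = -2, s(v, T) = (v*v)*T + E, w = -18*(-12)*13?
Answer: -292032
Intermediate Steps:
w = 2808 (w = 216*13 = 2808)
s(v, T) = -5 + T*v² (s(v, T) = (v*v)*T - 5 = v²*T - 5 = T*v² - 5 = -5 + T*v²)
O(K, o) = 11*o + K*(-5 + 6*K²) (O(K, o) = (-5 + 6*K²)*K + 11*o = K*(-5 + 6*K²) + 11*o = 11*o + K*(-5 + 6*K²))
O(l, -6)*w = (11*(-6) - 2*(-5 + 6*(-2)²))*2808 = (-66 - 2*(-5 + 6*4))*2808 = (-66 - 2*(-5 + 24))*2808 = (-66 - 2*19)*2808 = (-66 - 38)*2808 = -104*2808 = -292032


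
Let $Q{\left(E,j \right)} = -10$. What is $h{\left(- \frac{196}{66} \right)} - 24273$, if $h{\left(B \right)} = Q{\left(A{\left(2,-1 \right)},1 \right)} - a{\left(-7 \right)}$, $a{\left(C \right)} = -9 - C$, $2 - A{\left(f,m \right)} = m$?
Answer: $-24281$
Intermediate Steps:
$A{\left(f,m \right)} = 2 - m$
$h{\left(B \right)} = -8$ ($h{\left(B \right)} = -10 - \left(-9 - -7\right) = -10 - \left(-9 + 7\right) = -10 - -2 = -10 + 2 = -8$)
$h{\left(- \frac{196}{66} \right)} - 24273 = -8 - 24273 = -24281$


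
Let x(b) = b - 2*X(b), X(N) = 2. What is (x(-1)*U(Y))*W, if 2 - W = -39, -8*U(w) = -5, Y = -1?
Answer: -1025/8 ≈ -128.13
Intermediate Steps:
U(w) = 5/8 (U(w) = -⅛*(-5) = 5/8)
W = 41 (W = 2 - 1*(-39) = 2 + 39 = 41)
x(b) = -4 + b (x(b) = b - 2*2 = b - 4 = -4 + b)
(x(-1)*U(Y))*W = ((-4 - 1)*(5/8))*41 = -5*5/8*41 = -25/8*41 = -1025/8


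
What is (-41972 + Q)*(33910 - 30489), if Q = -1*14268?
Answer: -192397040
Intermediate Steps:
Q = -14268
(-41972 + Q)*(33910 - 30489) = (-41972 - 14268)*(33910 - 30489) = -56240*3421 = -192397040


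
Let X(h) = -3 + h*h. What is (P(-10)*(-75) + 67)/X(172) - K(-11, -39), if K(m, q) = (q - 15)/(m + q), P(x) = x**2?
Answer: -984512/739525 ≈ -1.3313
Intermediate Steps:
K(m, q) = (-15 + q)/(m + q)
X(h) = -3 + h**2
(P(-10)*(-75) + 67)/X(172) - K(-11, -39) = ((-10)**2*(-75) + 67)/(-3 + 172**2) - (-15 - 39)/(-11 - 39) = (100*(-75) + 67)/(-3 + 29584) - (-54)/(-50) = (-7500 + 67)/29581 - (-1)*(-54)/50 = -7433*1/29581 - 1*27/25 = -7433/29581 - 27/25 = -984512/739525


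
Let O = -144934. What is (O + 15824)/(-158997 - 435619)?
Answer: 64555/297308 ≈ 0.21713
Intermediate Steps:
(O + 15824)/(-158997 - 435619) = (-144934 + 15824)/(-158997 - 435619) = -129110/(-594616) = -129110*(-1/594616) = 64555/297308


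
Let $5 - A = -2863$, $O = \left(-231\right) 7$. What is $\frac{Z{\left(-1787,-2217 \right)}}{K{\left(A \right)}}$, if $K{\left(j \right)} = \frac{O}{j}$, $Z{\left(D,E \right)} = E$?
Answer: $\frac{2119452}{539} \approx 3932.2$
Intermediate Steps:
$O = -1617$
$A = 2868$ ($A = 5 - -2863 = 5 + 2863 = 2868$)
$K{\left(j \right)} = - \frac{1617}{j}$
$\frac{Z{\left(-1787,-2217 \right)}}{K{\left(A \right)}} = - \frac{2217}{\left(-1617\right) \frac{1}{2868}} = - \frac{2217}{- \frac{539}{956}} = \left(-2217\right) \left(- \frac{956}{539}\right) = \frac{2119452}{539}$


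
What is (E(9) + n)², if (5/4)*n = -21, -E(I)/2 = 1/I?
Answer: 586756/2025 ≈ 289.76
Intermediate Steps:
E(I) = -2/I
n = -84/5 (n = (⅘)*(-21) = -84/5 ≈ -16.800)
(E(9) + n)² = (-2/9 - 84/5)² = (-766/45)² = 586756/2025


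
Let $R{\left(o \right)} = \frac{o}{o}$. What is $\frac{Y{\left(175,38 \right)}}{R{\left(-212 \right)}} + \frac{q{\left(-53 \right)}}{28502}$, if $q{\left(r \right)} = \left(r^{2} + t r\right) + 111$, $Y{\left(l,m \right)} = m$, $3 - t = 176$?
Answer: $\frac{1095165}{28502} \approx 38.424$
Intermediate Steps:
$t = -173$ ($t = 3 - 176 = -173$)
$q{\left(r \right)} = 111 + r^{2} - 173 r$ ($q{\left(r \right)} = \left(r^{2} - 173 r\right) + 111 = 111 + r^{2} - 173 r$)
$R{\left(o \right)} = 1$
$\frac{Y{\left(175,38 \right)}}{R{\left(-212 \right)}} + \frac{q{\left(-53 \right)}}{28502} = \frac{38}{1} + \frac{111 + \left(-53\right)^{2} - -9169}{28502} = 38 \cdot 1 + \left(111 + 2809 + 9169\right) \frac{1}{28502} = 38 + 12089 \cdot \frac{1}{28502} = 38 + \frac{12089}{28502} = \frac{1095165}{28502}$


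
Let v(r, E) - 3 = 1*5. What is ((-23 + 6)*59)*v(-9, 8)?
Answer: -8024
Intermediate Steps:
v(r, E) = 8 (v(r, E) = 3 + 1*5 = 3 + 5 = 8)
((-23 + 6)*59)*v(-9, 8) = ((-23 + 6)*59)*8 = -17*59*8 = -1003*8 = -8024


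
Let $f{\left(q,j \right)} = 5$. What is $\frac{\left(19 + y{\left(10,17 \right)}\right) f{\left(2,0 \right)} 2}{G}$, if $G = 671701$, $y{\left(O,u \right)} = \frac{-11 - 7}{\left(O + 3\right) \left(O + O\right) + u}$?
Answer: $\frac{52450}{186061177} \approx 0.0002819$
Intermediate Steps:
$y{\left(O,u \right)} = - \frac{18}{u + 2 O \left(3 + O\right)}$ ($y{\left(O,u \right)} = - \frac{18}{\left(3 + O\right) 2 O + u} = - \frac{18}{2 O \left(3 + O\right) + u} = - \frac{18}{u + 2 O \left(3 + O\right)}$)
$\frac{\left(19 + y{\left(10,17 \right)}\right) f{\left(2,0 \right)} 2}{G} = \frac{\left(19 - \frac{18}{17 + 2 \cdot 10^{2} + 6 \cdot 10}\right) 5 \cdot 2}{671701} = \left(19 - \frac{18}{17 + 2 \cdot 100 + 60}\right) 10 \cdot \frac{1}{671701} = \left(19 - \frac{18}{17 + 200 + 60}\right) 10 \cdot \frac{1}{671701} = \left(19 - \frac{18}{277}\right) 10 \cdot \frac{1}{671701} = \frac{5245}{277} \cdot 10 \cdot \frac{1}{671701} = \frac{52450}{277} \cdot \frac{1}{671701} = \frac{52450}{186061177}$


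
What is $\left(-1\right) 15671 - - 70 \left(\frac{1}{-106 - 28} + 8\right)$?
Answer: $- \frac{1012472}{67} \approx -15112.0$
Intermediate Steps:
$\left(-1\right) 15671 - - 70 \left(\frac{1}{-106 - 28} + 8\right) = -15671 - - 70 \left(\frac{1}{-134} + 8\right) = -15671 - - 70 \left(- \frac{1}{134} + 8\right) = -15671 - \left(-70\right) \frac{1071}{134} = -15671 - - \frac{37485}{67} = -15671 + \frac{37485}{67} = - \frac{1012472}{67}$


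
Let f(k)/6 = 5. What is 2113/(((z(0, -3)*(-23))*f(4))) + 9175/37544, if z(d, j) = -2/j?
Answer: -18777493/4317560 ≈ -4.3491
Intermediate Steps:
f(k) = 30 (f(k) = 6*5 = 30)
2113/(((z(0, -3)*(-23))*f(4))) + 9175/37544 = 2113/(((-2/(-3)*(-23))*30)) + 9175/37544 = 2113/(((-2*(-⅓)*(-23))*30)) + 9175*(1/37544) = 2113/((((⅔)*(-23))*30)) + 9175/37544 = 2113/((-46/3*30)) + 9175/37544 = 2113/(-460) + 9175/37544 = 2113*(-1/460) + 9175/37544 = -2113/460 + 9175/37544 = -18777493/4317560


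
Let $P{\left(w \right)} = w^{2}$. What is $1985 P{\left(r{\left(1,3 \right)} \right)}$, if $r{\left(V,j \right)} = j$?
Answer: $17865$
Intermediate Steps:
$1985 P{\left(r{\left(1,3 \right)} \right)} = 1985 \cdot 3^{2} = 1985 \cdot 9 = 17865$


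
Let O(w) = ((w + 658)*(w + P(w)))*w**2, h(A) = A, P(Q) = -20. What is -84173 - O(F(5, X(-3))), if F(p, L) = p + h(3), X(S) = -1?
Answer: 427315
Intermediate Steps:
F(p, L) = 3 + p (F(p, L) = p + 3 = 3 + p)
O(w) = w**2*(-20 + w)*(658 + w) (O(w) = ((w + 658)*(w - 20))*w**2 = ((658 + w)*(-20 + w))*w**2 = ((-20 + w)*(658 + w))*w**2 = w**2*(-20 + w)*(658 + w))
-84173 - O(F(5, X(-3))) = -84173 - (3 + 5)**2*(-13160 + (3 + 5)**2 + 638*(3 + 5)) = -84173 - 8**2*(-13160 + 8**2 + 638*8) = -84173 - 64*(-13160 + 64 + 5104) = -84173 - 64*(-7992) = -84173 - 1*(-511488) = -84173 + 511488 = 427315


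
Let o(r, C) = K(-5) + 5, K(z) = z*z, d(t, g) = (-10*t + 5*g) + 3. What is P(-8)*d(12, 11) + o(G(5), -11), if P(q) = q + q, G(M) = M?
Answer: 1022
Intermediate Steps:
d(t, g) = 3 - 10*t + 5*g
K(z) = z²
o(r, C) = 30 (o(r, C) = (-5)² + 5 = 25 + 5 = 30)
P(q) = 2*q
P(-8)*d(12, 11) + o(G(5), -11) = (2*(-8))*(3 - 10*12 + 5*11) + 30 = -16*(3 - 120 + 55) + 30 = -16*(-62) + 30 = 992 + 30 = 1022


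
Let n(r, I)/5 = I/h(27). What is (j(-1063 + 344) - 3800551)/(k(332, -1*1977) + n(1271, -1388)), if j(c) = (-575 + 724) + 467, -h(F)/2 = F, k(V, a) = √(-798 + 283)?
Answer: -71203182030/2483267 + 554030523*I*√515/2483267 ≈ -28673.0 + 5063.1*I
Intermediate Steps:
k(V, a) = I*√515 (k(V, a) = √(-515) = I*√515)
h(F) = -2*F
n(r, I) = -5*I/54 (n(r, I) = 5*(I/((-2*27))) = 5*(I/(-54)) = 5*(I*(-1/54)) = 5*(-I/54) = -5*I/54)
j(c) = 616 (j(c) = 149 + 467 = 616)
(j(-1063 + 344) - 3800551)/(k(332, -1*1977) + n(1271, -1388)) = (616 - 3800551)/(I*√515 - 5/54*(-1388)) = -3799935/(I*√515 + 3470/27) = -3799935/(3470/27 + I*√515)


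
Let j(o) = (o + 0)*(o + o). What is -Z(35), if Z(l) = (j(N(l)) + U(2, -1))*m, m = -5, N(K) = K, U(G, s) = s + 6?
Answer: 12275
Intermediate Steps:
U(G, s) = 6 + s
j(o) = 2*o² (j(o) = o*(2*o) = 2*o²)
Z(l) = -25 - 10*l² (Z(l) = (2*l² + (6 - 1))*(-5) = (2*l² + 5)*(-5) = (5 + 2*l²)*(-5) = -25 - 10*l²)
-Z(35) = -(-25 - 10*35²) = -(-25 - 10*1225) = -(-25 - 12250) = -1*(-12275) = 12275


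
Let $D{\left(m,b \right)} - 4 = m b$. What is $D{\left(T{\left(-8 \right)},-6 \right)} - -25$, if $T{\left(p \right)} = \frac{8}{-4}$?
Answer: $41$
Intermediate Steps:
$T{\left(p \right)} = -2$ ($T{\left(p \right)} = 8 \left(- \frac{1}{4}\right) = -2$)
$D{\left(m,b \right)} = 4 + b m$ ($D{\left(m,b \right)} = 4 + m b = 4 + b m$)
$D{\left(T{\left(-8 \right)},-6 \right)} - -25 = \left(4 - -12\right) - -25 = \left(4 + 12\right) + 25 = 16 + 25 = 41$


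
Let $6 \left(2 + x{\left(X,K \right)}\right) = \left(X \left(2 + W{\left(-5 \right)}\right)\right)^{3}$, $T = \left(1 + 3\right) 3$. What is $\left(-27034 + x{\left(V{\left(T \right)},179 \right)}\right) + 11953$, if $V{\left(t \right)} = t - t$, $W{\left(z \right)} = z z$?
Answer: $-15083$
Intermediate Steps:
$W{\left(z \right)} = z^{2}$
$T = 12$ ($T = 4 \cdot 3 = 12$)
$V{\left(t \right)} = 0$
$x{\left(X,K \right)} = -2 + \frac{6561 X^{3}}{2}$ ($x{\left(X,K \right)} = -2 + \frac{\left(X \left(2 + \left(-5\right)^{2}\right)\right)^{3}}{6} = -2 + \frac{\left(X \left(2 + 25\right)\right)^{3}}{6} = -2 + \frac{\left(X 27\right)^{3}}{6} = -2 + \frac{\left(27 X\right)^{3}}{6} = -2 + \frac{19683 X^{3}}{6} = -2 + \frac{6561 X^{3}}{2}$)
$\left(-27034 + x{\left(V{\left(T \right)},179 \right)}\right) + 11953 = \left(-27034 - \left(2 - \frac{6561 \cdot 0^{3}}{2}\right)\right) + 11953 = \left(-27034 + \left(-2 + \frac{6561}{2} \cdot 0\right)\right) + 11953 = \left(-27034 + \left(-2 + 0\right)\right) + 11953 = \left(-27034 - 2\right) + 11953 = -27036 + 11953 = -15083$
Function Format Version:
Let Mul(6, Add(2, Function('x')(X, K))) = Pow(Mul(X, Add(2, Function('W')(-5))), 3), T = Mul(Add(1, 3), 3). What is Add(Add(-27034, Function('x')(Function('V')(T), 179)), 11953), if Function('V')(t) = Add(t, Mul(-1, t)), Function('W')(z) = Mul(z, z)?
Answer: -15083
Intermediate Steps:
Function('W')(z) = Pow(z, 2)
T = 12 (T = Mul(4, 3) = 12)
Function('V')(t) = 0
Function('x')(X, K) = Add(-2, Mul(Rational(6561, 2), Pow(X, 3))) (Function('x')(X, K) = Add(-2, Mul(Rational(1, 6), Pow(Mul(X, Add(2, Pow(-5, 2))), 3))) = Add(-2, Mul(Rational(1, 6), Pow(Mul(X, Add(2, 25)), 3))) = Add(-2, Mul(Rational(1, 6), Pow(Mul(X, 27), 3))) = Add(-2, Mul(Rational(1, 6), Pow(Mul(27, X), 3))) = Add(-2, Mul(Rational(1, 6), Mul(19683, Pow(X, 3)))) = Add(-2, Mul(Rational(6561, 2), Pow(X, 3))))
Add(Add(-27034, Function('x')(Function('V')(T), 179)), 11953) = Add(Add(-27034, Add(-2, Mul(Rational(6561, 2), Pow(0, 3)))), 11953) = Add(Add(-27034, Add(-2, Mul(Rational(6561, 2), 0))), 11953) = Add(Add(-27034, Add(-2, 0)), 11953) = Add(Add(-27034, -2), 11953) = Add(-27036, 11953) = -15083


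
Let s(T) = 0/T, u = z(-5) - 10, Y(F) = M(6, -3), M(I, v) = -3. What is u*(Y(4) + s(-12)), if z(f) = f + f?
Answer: 60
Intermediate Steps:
z(f) = 2*f
Y(F) = -3
u = -20 (u = 2*(-5) - 10 = -10 - 10 = -20)
s(T) = 0
u*(Y(4) + s(-12)) = -20*(-3 + 0) = -20*(-3) = 60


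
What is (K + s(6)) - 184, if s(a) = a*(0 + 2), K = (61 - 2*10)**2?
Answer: 1509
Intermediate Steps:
K = 1681 (K = (61 - 20)**2 = 41**2 = 1681)
s(a) = 2*a (s(a) = a*2 = 2*a)
(K + s(6)) - 184 = (1681 + 2*6) - 184 = (1681 + 12) - 184 = 1693 - 184 = 1509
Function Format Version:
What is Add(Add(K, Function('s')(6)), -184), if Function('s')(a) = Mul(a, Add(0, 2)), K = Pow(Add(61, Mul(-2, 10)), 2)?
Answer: 1509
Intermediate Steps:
K = 1681 (K = Pow(Add(61, -20), 2) = Pow(41, 2) = 1681)
Function('s')(a) = Mul(2, a) (Function('s')(a) = Mul(a, 2) = Mul(2, a))
Add(Add(K, Function('s')(6)), -184) = Add(Add(1681, Mul(2, 6)), -184) = Add(Add(1681, 12), -184) = Add(1693, -184) = 1509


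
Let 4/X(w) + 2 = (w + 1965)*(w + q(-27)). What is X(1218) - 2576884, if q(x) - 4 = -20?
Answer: -2464766354043/956491 ≈ -2.5769e+6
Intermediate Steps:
q(x) = -16 (q(x) = 4 - 20 = -16)
X(w) = 4/(-2 + (-16 + w)*(1965 + w)) (X(w) = 4/(-2 + (w + 1965)*(w - 16)) = 4/(-2 + (1965 + w)*(-16 + w)) = 4/(-2 + (-16 + w)*(1965 + w)))
X(1218) - 2576884 = 4/(-31442 + 1218**2 + 1949*1218) - 2576884 = 4/(-31442 + 1483524 + 2373882) - 2576884 = 4/3825964 - 2576884 = 4*(1/3825964) - 2576884 = 1/956491 - 2576884 = -2464766354043/956491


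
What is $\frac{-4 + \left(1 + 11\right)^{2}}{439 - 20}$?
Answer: $\frac{140}{419} \approx 0.33413$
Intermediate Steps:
$\frac{-4 + \left(1 + 11\right)^{2}}{439 - 20} = \frac{-4 + 12^{2}}{419} = \left(-4 + 144\right) \frac{1}{419} = 140 \cdot \frac{1}{419} = \frac{140}{419}$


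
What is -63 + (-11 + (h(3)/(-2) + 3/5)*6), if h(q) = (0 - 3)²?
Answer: -487/5 ≈ -97.400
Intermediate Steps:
h(q) = 9 (h(q) = (-3)² = 9)
-63 + (-11 + (h(3)/(-2) + 3/5)*6) = -63 + (-11 + (9/(-2) + 3/5)*6) = -63 + (-11 + (9*(-½) + 3*(⅕))*6) = -63 + (-11 + (-9/2 + ⅗)*6) = -63 + (-11 - 39/10*6) = -63 + (-11 - 117/5) = -63 - 172/5 = -487/5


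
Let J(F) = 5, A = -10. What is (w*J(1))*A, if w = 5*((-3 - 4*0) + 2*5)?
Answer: -1750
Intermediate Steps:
w = 35 (w = 5*((-3 + 0) + 10) = 5*(-3 + 10) = 5*7 = 35)
(w*J(1))*A = (35*5)*(-10) = 175*(-10) = -1750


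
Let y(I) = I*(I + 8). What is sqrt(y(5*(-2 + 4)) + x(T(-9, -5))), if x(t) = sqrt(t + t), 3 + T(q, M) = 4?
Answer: sqrt(180 + sqrt(2)) ≈ 13.469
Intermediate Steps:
T(q, M) = 1 (T(q, M) = -3 + 4 = 1)
y(I) = I*(8 + I)
x(t) = sqrt(2)*sqrt(t) (x(t) = sqrt(2*t) = sqrt(2)*sqrt(t))
sqrt(y(5*(-2 + 4)) + x(T(-9, -5))) = sqrt((5*(-2 + 4))*(8 + 5*(-2 + 4)) + sqrt(2)*sqrt(1)) = sqrt((5*2)*(8 + 5*2) + sqrt(2)*1) = sqrt(10*(8 + 10) + sqrt(2)) = sqrt(10*18 + sqrt(2)) = sqrt(180 + sqrt(2))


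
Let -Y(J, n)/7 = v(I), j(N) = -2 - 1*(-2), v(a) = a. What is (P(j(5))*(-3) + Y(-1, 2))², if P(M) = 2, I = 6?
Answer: 2304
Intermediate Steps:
j(N) = 0 (j(N) = -2 + 2 = 0)
Y(J, n) = -42 (Y(J, n) = -7*6 = -42)
(P(j(5))*(-3) + Y(-1, 2))² = (2*(-3) - 42)² = (-6 - 42)² = (-48)² = 2304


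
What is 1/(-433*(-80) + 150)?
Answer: 1/34790 ≈ 2.8744e-5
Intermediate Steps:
1/(-433*(-80) + 150) = 1/(34640 + 150) = 1/34790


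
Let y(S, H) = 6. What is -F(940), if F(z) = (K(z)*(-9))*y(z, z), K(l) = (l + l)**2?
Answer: 190857600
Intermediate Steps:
K(l) = 4*l**2 (K(l) = (2*l)**2 = 4*l**2)
F(z) = -216*z**2 (F(z) = ((4*z**2)*(-9))*6 = -36*z**2*6 = -216*z**2)
-F(940) = -(-216)*940**2 = -(-216)*883600 = -1*(-190857600) = 190857600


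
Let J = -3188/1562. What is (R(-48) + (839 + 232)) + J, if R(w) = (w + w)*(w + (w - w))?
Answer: 4433705/781 ≈ 5677.0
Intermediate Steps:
R(w) = 2*w² (R(w) = (2*w)*(w + 0) = (2*w)*w = 2*w²)
J = -1594/781 (J = -3188*1/1562 = -1594/781 ≈ -2.0410)
(R(-48) + (839 + 232)) + J = (2*(-48)² + (839 + 232)) - 1594/781 = (2*2304 + 1071) - 1594/781 = (4608 + 1071) - 1594/781 = 5679 - 1594/781 = 4433705/781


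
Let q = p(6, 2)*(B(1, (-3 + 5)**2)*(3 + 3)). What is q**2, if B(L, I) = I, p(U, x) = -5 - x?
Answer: 28224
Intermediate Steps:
q = -168 (q = (-5 - 1*2)*((-3 + 5)**2*(3 + 3)) = (-5 - 2)*(2**2*6) = -28*6 = -7*24 = -168)
q**2 = (-168)**2 = 28224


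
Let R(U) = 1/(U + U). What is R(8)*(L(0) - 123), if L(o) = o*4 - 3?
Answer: -63/8 ≈ -7.8750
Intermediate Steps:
R(U) = 1/(2*U)
L(o) = -3 + 4*o (L(o) = 4*o - 3 = -3 + 4*o)
R(8)*(L(0) - 123) = ((½)/8)*((-3 + 4*0) - 123) = ((½)*(⅛))*((-3 + 0) - 123) = (-3 - 123)/16 = (1/16)*(-126) = -63/8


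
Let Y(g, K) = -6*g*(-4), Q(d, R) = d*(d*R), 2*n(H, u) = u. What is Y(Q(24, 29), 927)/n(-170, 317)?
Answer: 801792/317 ≈ 2529.3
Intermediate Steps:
n(H, u) = u/2
Q(d, R) = R*d² (Q(d, R) = d*(R*d) = R*d²)
Y(g, K) = 24*g
Y(Q(24, 29), 927)/n(-170, 317) = (24*(29*24²))/(((½)*317)) = (24*(29*576))/(317/2) = (24*16704)*(2/317) = 400896*(2/317) = 801792/317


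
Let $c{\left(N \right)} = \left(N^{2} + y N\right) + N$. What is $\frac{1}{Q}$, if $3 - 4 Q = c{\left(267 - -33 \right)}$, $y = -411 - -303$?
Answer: $- \frac{4}{57897} \approx -6.9088 \cdot 10^{-5}$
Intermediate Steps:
$y = -108$ ($y = -411 + 303 = -108$)
$c{\left(N \right)} = N^{2} - 107 N$ ($c{\left(N \right)} = \left(N^{2} - 108 N\right) + N = N^{2} - 107 N$)
$Q = - \frac{57897}{4}$ ($Q = \frac{3}{4} - \frac{\left(267 - -33\right) \left(-107 + \left(267 - -33\right)\right)}{4} = \frac{3}{4} - \frac{\left(267 + 33\right) \left(-107 + \left(267 + 33\right)\right)}{4} = \frac{3}{4} - \frac{300 \left(-107 + 300\right)}{4} = \frac{3}{4} - \frac{300 \cdot 193}{4} = \frac{3}{4} - 14475 = - \frac{57897}{4} \approx -14474.0$)
$\frac{1}{Q} = \frac{1}{- \frac{57897}{4}} = - \frac{4}{57897}$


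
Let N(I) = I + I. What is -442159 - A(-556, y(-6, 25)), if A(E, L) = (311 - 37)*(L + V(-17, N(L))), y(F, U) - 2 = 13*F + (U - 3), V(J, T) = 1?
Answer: -427637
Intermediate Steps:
N(I) = 2*I
y(F, U) = -1 + U + 13*F (y(F, U) = 2 + (13*F + (U - 3)) = 2 + (13*F + (-3 + U)) = 2 + (-3 + U + 13*F) = -1 + U + 13*F)
A(E, L) = 274 + 274*L (A(E, L) = (311 - 37)*(L + 1) = 274*(1 + L) = 274 + 274*L)
-442159 - A(-556, y(-6, 25)) = -442159 - (274 + 274*(-1 + 25 + 13*(-6))) = -442159 - (274 + 274*(-1 + 25 - 78)) = -442159 - (274 + 274*(-54)) = -442159 - (274 - 14796) = -442159 - 1*(-14522) = -442159 + 14522 = -427637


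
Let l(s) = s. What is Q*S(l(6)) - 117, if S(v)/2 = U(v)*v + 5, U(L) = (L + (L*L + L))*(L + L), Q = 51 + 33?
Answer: 581331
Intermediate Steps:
Q = 84
U(L) = 2*L*(L² + 2*L) (U(L) = (L + (L² + L))*(2*L) = (L + (L + L²))*(2*L) = (L² + 2*L)*(2*L) = 2*L*(L² + 2*L))
S(v) = 10 + 4*v³*(2 + v) (S(v) = 2*((2*v²*(2 + v))*v + 5) = 2*(2*v³*(2 + v) + 5) = 2*(5 + 2*v³*(2 + v)) = 10 + 4*v³*(2 + v))
Q*S(l(6)) - 117 = 84*(10 + 4*6³*(2 + 6)) - 117 = 84*(10 + 4*216*8) - 117 = 84*(10 + 6912) - 117 = 84*6922 - 117 = 581448 - 117 = 581331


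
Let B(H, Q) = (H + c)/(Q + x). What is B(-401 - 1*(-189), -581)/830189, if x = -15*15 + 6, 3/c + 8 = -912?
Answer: 195043/611019104000 ≈ 3.1921e-7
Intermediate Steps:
c = -3/920 (c = 3/(-8 - 912) = 3/(-920) = 3*(-1/920) = -3/920 ≈ -0.0032609)
x = -219 (x = -225 + 6 = -219)
B(H, Q) = (-3/920 + H)/(-219 + Q) (B(H, Q) = (H - 3/920)/(Q - 219) = (-3/920 + H)/(-219 + Q))
B(-401 - 1*(-189), -581)/830189 = ((-3/920 + (-401 - 1*(-189)))/(-219 - 581))/830189 = ((-3/920 + (-401 + 189))/(-800))*(1/830189) = -(-3/920 - 212)/800*(1/830189) = -1/800*(-195043/920)*(1/830189) = (195043/736000)*(1/830189) = 195043/611019104000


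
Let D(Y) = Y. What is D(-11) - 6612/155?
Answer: -8317/155 ≈ -53.658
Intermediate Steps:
D(-11) - 6612/155 = -11 - 6612/155 = -8317/155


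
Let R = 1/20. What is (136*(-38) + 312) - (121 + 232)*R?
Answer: -97473/20 ≈ -4873.6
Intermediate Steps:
R = 1/20 ≈ 0.050000
(136*(-38) + 312) - (121 + 232)*R = (136*(-38) + 312) - (121 + 232)/20 = (-5168 + 312) - 353/20 = -4856 - 1*353/20 = -4856 - 353/20 = -97473/20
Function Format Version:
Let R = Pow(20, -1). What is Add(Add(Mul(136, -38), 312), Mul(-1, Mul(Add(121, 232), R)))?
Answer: Rational(-97473, 20) ≈ -4873.6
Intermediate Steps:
R = Rational(1, 20) ≈ 0.050000
Add(Add(Mul(136, -38), 312), Mul(-1, Mul(Add(121, 232), R))) = Add(Add(Mul(136, -38), 312), Mul(-1, Mul(Add(121, 232), Rational(1, 20)))) = Add(Add(-5168, 312), Mul(-1, Mul(353, Rational(1, 20)))) = Add(-4856, Mul(-1, Rational(353, 20))) = Add(-4856, Rational(-353, 20)) = Rational(-97473, 20)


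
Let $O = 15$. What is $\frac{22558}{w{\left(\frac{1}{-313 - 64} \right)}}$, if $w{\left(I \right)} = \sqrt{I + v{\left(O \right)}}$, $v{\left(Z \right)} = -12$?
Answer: $- \frac{22558 i \sqrt{68237}}{905} \approx - 6511.2 i$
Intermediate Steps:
$w{\left(I \right)} = \sqrt{-12 + I}$ ($w{\left(I \right)} = \sqrt{I - 12} = \sqrt{-12 + I}$)
$\frac{22558}{w{\left(\frac{1}{-313 - 64} \right)}} = \frac{22558}{\sqrt{-12 + \frac{1}{-313 - 64}}} = \frac{22558}{\sqrt{-12 + \frac{1}{-377}}} = \frac{22558}{\sqrt{-12 - \frac{1}{377}}} = \frac{22558}{\sqrt{- \frac{4525}{377}}} = \frac{22558}{\frac{5}{377} i \sqrt{68237}} = 22558 \left(- \frac{i \sqrt{68237}}{905}\right) = - \frac{22558 i \sqrt{68237}}{905}$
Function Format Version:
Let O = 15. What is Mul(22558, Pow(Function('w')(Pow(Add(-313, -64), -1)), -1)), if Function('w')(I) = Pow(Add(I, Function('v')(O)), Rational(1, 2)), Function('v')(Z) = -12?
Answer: Mul(Rational(-22558, 905), I, Pow(68237, Rational(1, 2))) ≈ Mul(-6511.2, I)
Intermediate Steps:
Function('w')(I) = Pow(Add(-12, I), Rational(1, 2)) (Function('w')(I) = Pow(Add(I, -12), Rational(1, 2)) = Pow(Add(-12, I), Rational(1, 2)))
Mul(22558, Pow(Function('w')(Pow(Add(-313, -64), -1)), -1)) = Mul(22558, Pow(Pow(Add(-12, Pow(Add(-313, -64), -1)), Rational(1, 2)), -1)) = Mul(22558, Pow(Pow(Add(-12, Pow(-377, -1)), Rational(1, 2)), -1)) = Mul(22558, Pow(Pow(Add(-12, Rational(-1, 377)), Rational(1, 2)), -1)) = Mul(22558, Pow(Pow(Rational(-4525, 377), Rational(1, 2)), -1)) = Mul(22558, Pow(Mul(Rational(5, 377), I, Pow(68237, Rational(1, 2))), -1)) = Mul(22558, Mul(Rational(-1, 905), I, Pow(68237, Rational(1, 2)))) = Mul(Rational(-22558, 905), I, Pow(68237, Rational(1, 2)))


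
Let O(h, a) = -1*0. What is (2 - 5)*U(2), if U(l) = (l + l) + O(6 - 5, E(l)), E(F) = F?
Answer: -12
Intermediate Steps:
O(h, a) = 0
U(l) = 2*l (U(l) = (l + l) + 0 = 2*l + 0 = 2*l)
(2 - 5)*U(2) = (2 - 5)*(2*2) = -3*4 = -12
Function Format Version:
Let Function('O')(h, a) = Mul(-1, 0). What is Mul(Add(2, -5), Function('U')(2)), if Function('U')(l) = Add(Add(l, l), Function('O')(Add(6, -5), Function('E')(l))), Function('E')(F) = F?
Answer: -12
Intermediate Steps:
Function('O')(h, a) = 0
Function('U')(l) = Mul(2, l) (Function('U')(l) = Add(Add(l, l), 0) = Add(Mul(2, l), 0) = Mul(2, l))
Mul(Add(2, -5), Function('U')(2)) = Mul(Add(2, -5), Mul(2, 2)) = Mul(-3, 4) = -12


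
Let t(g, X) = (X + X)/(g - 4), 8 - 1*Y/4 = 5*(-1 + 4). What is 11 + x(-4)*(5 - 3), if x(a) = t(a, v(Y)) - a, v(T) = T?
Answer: 33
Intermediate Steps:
Y = -28 (Y = 32 - 20*(-1 + 4) = 32 - 20*3 = 32 - 4*15 = 32 - 60 = -28)
t(g, X) = 2*X/(-4 + g) (t(g, X) = (2*X)/(-4 + g) = 2*X/(-4 + g))
x(a) = -a - 56/(-4 + a) (x(a) = 2*(-28)/(-4 + a) - a = -56/(-4 + a) - a = -a - 56/(-4 + a))
11 + x(-4)*(5 - 3) = 11 + ((-56 - 1*(-4)*(-4 - 4))/(-4 - 4))*(5 - 3) = 11 + ((-56 - 1*(-4)*(-8))/(-8))*2 = 11 - (-56 - 32)/8*2 = 11 - ⅛*(-88)*2 = 11 + 11*2 = 11 + 22 = 33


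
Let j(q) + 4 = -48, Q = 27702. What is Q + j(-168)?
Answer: 27650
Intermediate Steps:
j(q) = -52 (j(q) = -4 - 48 = -52)
Q + j(-168) = 27702 - 52 = 27650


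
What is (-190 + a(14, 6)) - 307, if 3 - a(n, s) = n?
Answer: -508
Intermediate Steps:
a(n, s) = 3 - n
(-190 + a(14, 6)) - 307 = (-190 + (3 - 1*14)) - 307 = (-190 + (3 - 14)) - 307 = (-190 - 11) - 307 = -201 - 307 = -508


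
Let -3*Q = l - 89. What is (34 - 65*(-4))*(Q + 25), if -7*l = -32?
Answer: 15624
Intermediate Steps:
l = 32/7 (l = -⅐*(-32) = 32/7 ≈ 4.5714)
Q = 197/7 (Q = -(32/7 - 89)/3 = -⅓*(-591/7) = 197/7 ≈ 28.143)
(34 - 65*(-4))*(Q + 25) = (34 - 65*(-4))*(197/7 + 25) = (34 + 260)*(372/7) = 294*(372/7) = 15624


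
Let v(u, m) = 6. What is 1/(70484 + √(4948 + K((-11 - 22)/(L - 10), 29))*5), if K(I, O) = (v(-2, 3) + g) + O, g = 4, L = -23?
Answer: 70484/4967869581 - 5*√4987/4967869581 ≈ 1.4117e-5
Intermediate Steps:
K(I, O) = 10 + O (K(I, O) = (6 + 4) + O = 10 + O)
1/(70484 + √(4948 + K((-11 - 22)/(L - 10), 29))*5) = 1/(70484 + √(4948 + (10 + 29))*5) = 1/(70484 + √(4948 + 39)*5) = 1/(70484 + √4987*5) = 1/(70484 + 5*√4987)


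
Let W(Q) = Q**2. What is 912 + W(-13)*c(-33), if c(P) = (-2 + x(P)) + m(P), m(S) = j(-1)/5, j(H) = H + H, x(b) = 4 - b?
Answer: 33797/5 ≈ 6759.4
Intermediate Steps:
j(H) = 2*H
m(S) = -2/5 (m(S) = (2*(-1))/5 = -2*1/5 = -2/5)
c(P) = 8/5 - P (c(P) = (-2 + (4 - P)) - 2/5 = (2 - P) - 2/5 = 8/5 - P)
912 + W(-13)*c(-33) = 912 + (-13)**2*(8/5 - 1*(-33)) = 912 + 169*(8/5 + 33) = 912 + 169*(173/5) = 912 + 29237/5 = 33797/5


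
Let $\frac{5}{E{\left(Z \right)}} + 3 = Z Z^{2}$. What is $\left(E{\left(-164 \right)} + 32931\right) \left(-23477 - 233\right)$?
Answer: $- \frac{3444040995908920}{4410947} \approx -7.8079 \cdot 10^{8}$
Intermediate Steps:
$E{\left(Z \right)} = \frac{5}{-3 + Z^{3}}$ ($E{\left(Z \right)} = \frac{5}{-3 + Z Z^{2}} = \frac{5}{-3 + Z^{3}}$)
$\left(E{\left(-164 \right)} + 32931\right) \left(-23477 - 233\right) = \left(\frac{5}{-3 + \left(-164\right)^{3}} + 32931\right) \left(-23477 - 233\right) = \left(\frac{5}{-3 - 4410944} + 32931\right) \left(-23710\right) = \left(\frac{5}{-4410947} + 32931\right) \left(-23710\right) = \left(5 \left(- \frac{1}{4410947}\right) + 32931\right) \left(-23710\right) = \left(- \frac{5}{4410947} + 32931\right) \left(-23710\right) = \frac{145256895652}{4410947} \left(-23710\right) = - \frac{3444040995908920}{4410947}$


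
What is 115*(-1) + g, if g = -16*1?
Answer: -131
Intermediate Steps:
g = -16
115*(-1) + g = 115*(-1) - 16 = -115 - 16 = -131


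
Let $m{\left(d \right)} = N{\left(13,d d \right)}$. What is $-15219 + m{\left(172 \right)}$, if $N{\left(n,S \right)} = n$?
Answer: $-15206$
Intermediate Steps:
$m{\left(d \right)} = 13$
$-15219 + m{\left(172 \right)} = -15219 + 13 = -15206$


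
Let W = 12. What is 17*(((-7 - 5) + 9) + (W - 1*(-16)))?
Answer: 425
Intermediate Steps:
17*(((-7 - 5) + 9) + (W - 1*(-16))) = 17*(((-7 - 5) + 9) + (12 - 1*(-16))) = 17*((-12 + 9) + (12 + 16)) = 17*(-3 + 28) = 17*25 = 425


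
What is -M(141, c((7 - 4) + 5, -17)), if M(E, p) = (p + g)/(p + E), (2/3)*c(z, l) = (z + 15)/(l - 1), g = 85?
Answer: -997/1669 ≈ -0.59736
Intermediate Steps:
c(z, l) = 3*(15 + z)/(2*(-1 + l)) (c(z, l) = 3*((z + 15)/(l - 1))/2 = 3*((15 + z)/(-1 + l))/2 = 3*(15 + z)/(2*(-1 + l)))
M(E, p) = (85 + p)/(E + p) (M(E, p) = (p + 85)/(p + E) = (85 + p)/(E + p))
-M(141, c((7 - 4) + 5, -17)) = -(85 + 3*(15 + ((7 - 4) + 5))/(2*(-1 - 17)))/(141 + 3*(15 + ((7 - 4) + 5))/(2*(-1 - 17))) = -(85 + (3/2)*(15 + (3 + 5))/(-18))/(141 + (3/2)*(15 + (3 + 5))/(-18)) = -(85 + (3/2)*(-1/18)*(15 + 8))/(141 + (3/2)*(-1/18)*(15 + 8)) = -(85 + (3/2)*(-1/18)*23)/(141 + (3/2)*(-1/18)*23) = -(85 - 23/12)/(141 - 23/12) = -997/(1669/12*12) = -12*997/(1669*12) = -1*997/1669 = -997/1669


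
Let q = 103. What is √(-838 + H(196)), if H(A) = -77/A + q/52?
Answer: I*√27705314/182 ≈ 28.921*I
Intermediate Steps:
H(A) = 103/52 - 77/A (H(A) = -77/A + 103/52 = 103/52 - 77/A)
√(-838 + H(196)) = √(-838 + (103/52 - 77/196)) = √(-838 + (103/52 - 77*1/196)) = √(-838 + (103/52 - 11/28)) = √(-838 + 289/182) = √(-152227/182) = I*√27705314/182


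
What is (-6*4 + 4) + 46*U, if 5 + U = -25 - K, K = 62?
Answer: -4252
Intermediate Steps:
U = -92 (U = -5 + (-25 - 1*62) = -5 + (-25 - 62) = -5 - 87 = -92)
(-6*4 + 4) + 46*U = (-6*4 + 4) + 46*(-92) = (-24 + 4) - 4232 = -20 - 4232 = -4252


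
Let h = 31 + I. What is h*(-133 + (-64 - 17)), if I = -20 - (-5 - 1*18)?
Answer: -7276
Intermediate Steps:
I = 3 (I = -20 - (-5 - 18) = -20 - 1*(-23) = -20 + 23 = 3)
h = 34 (h = 31 + 3 = 34)
h*(-133 + (-64 - 17)) = 34*(-133 + (-64 - 17)) = 34*(-133 - 81) = 34*(-214) = -7276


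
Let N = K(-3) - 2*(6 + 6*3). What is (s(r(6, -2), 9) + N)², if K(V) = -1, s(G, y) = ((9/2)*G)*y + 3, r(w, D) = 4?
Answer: 13456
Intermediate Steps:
s(G, y) = 3 + 9*G*y/2 (s(G, y) = ((9*(½))*G)*y + 3 = (9*G/2)*y + 3 = 9*G*y/2 + 3 = 3 + 9*G*y/2)
N = -49 (N = -1 - 2*(6 + 6*3) = -1 - 2*(6 + 18) = -1 - 2*24 = -1 - 48 = -49)
(s(r(6, -2), 9) + N)² = ((3 + (9/2)*4*9) - 49)² = ((3 + 162) - 49)² = (165 - 49)² = 116² = 13456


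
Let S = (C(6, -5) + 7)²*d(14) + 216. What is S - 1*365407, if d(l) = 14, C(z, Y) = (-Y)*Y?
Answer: -360655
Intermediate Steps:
C(z, Y) = -Y²
S = 4752 (S = (-1*(-5)² + 7)²*14 + 216 = (-1*25 + 7)²*14 + 216 = (-25 + 7)²*14 + 216 = (-18)²*14 + 216 = 324*14 + 216 = 4536 + 216 = 4752)
S - 1*365407 = 4752 - 1*365407 = 4752 - 365407 = -360655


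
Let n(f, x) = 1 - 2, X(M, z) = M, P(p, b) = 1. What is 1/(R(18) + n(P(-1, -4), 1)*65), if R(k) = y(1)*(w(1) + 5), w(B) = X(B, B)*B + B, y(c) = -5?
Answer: -1/100 ≈ -0.010000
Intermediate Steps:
w(B) = B + B**2 (w(B) = B*B + B = B**2 + B = B + B**2)
n(f, x) = -1
R(k) = -35 (R(k) = -5*(1*(1 + 1) + 5) = -5*(1*2 + 5) = -5*(2 + 5) = -5*7 = -35)
1/(R(18) + n(P(-1, -4), 1)*65) = 1/(-35 - 1*65) = 1/(-35 - 65) = 1/(-100) = -1/100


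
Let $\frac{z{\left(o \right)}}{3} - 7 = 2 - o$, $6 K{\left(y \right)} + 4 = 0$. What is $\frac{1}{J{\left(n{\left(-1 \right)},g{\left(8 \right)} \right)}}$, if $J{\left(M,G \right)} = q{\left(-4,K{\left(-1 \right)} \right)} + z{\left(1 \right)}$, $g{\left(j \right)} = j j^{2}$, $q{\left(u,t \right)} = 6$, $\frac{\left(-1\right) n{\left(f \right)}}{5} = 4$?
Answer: $\frac{1}{30} \approx 0.033333$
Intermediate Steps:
$K{\left(y \right)} = - \frac{2}{3}$ ($K{\left(y \right)} = - \frac{2}{3} + \frac{1}{6} \cdot 0 = - \frac{2}{3} + 0 = - \frac{2}{3}$)
$n{\left(f \right)} = -20$ ($n{\left(f \right)} = \left(-5\right) 4 = -20$)
$z{\left(o \right)} = 27 - 3 o$ ($z{\left(o \right)} = 21 + 3 \left(2 - o\right) = 21 - \left(-6 + 3 o\right) = 27 - 3 o$)
$g{\left(j \right)} = j^{3}$
$J{\left(M,G \right)} = 30$ ($J{\left(M,G \right)} = 6 + \left(27 - 3\right) = 6 + 24 = 30$)
$\frac{1}{J{\left(n{\left(-1 \right)},g{\left(8 \right)} \right)}} = \frac{1}{30}$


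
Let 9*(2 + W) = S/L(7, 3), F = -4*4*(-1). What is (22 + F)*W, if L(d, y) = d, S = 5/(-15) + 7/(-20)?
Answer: -144419/1890 ≈ -76.412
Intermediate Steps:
S = -41/60 (S = 5*(-1/15) + 7*(-1/20) = -⅓ - 7/20 = -41/60 ≈ -0.68333)
F = 16 (F = -16*(-1) = 16)
W = -7601/3780 (W = -2 + (-41/60/7)/9 = -2 + (-41/60*⅐)/9 = -2 + (⅑)*(-41/420) = -2 - 41/3780 = -7601/3780 ≈ -2.0108)
(22 + F)*W = (22 + 16)*(-7601/3780) = 38*(-7601/3780) = -144419/1890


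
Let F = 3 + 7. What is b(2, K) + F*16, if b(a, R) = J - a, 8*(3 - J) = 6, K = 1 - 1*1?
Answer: 641/4 ≈ 160.25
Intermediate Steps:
K = 0 (K = 1 - 1 = 0)
J = 9/4 (J = 3 - ⅛*6 = 3 - ¾ = 9/4 ≈ 2.2500)
F = 10
b(a, R) = 9/4 - a
b(2, K) + F*16 = (9/4 - 1*2) + 10*16 = (9/4 - 2) + 160 = ¼ + 160 = 641/4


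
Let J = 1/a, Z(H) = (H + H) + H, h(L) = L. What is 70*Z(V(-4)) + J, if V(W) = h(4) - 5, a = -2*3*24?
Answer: -30241/144 ≈ -210.01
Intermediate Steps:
a = -144 (a = -6*24 = -144)
V(W) = -1 (V(W) = 4 - 5 = -1)
Z(H) = 3*H (Z(H) = 2*H + H = 3*H)
J = -1/144 (J = 1/(-144) = -1/144 ≈ -0.0069444)
70*Z(V(-4)) + J = 70*(3*(-1)) - 1/144 = 70*(-3) - 1/144 = -210 - 1/144 = -30241/144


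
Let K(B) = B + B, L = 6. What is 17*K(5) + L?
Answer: 176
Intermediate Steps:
K(B) = 2*B
17*K(5) + L = 17*(2*5) + 6 = 17*10 + 6 = 170 + 6 = 176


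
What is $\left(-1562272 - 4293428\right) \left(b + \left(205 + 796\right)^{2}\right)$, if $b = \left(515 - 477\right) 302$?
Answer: $-5934617268900$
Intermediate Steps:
$b = 11476$ ($b = 38 \cdot 302 = 11476$)
$\left(-1562272 - 4293428\right) \left(b + \left(205 + 796\right)^{2}\right) = \left(-1562272 - 4293428\right) \left(11476 + \left(205 + 796\right)^{2}\right) = - 5855700 \left(11476 + 1001^{2}\right) = - 5855700 \left(11476 + 1002001\right) = \left(-5855700\right) 1013477 = -5934617268900$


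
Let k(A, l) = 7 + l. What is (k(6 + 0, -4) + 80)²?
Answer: 6889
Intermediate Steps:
(k(6 + 0, -4) + 80)² = ((7 - 4) + 80)² = (3 + 80)² = 83² = 6889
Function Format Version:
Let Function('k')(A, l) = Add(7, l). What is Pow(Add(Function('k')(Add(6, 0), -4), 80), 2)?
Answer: 6889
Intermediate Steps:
Pow(Add(Function('k')(Add(6, 0), -4), 80), 2) = Pow(Add(Add(7, -4), 80), 2) = Pow(Add(3, 80), 2) = Pow(83, 2) = 6889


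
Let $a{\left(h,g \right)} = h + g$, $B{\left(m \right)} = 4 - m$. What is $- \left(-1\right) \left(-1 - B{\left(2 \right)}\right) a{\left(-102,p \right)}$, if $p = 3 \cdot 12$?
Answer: $198$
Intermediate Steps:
$p = 36$
$a{\left(h,g \right)} = g + h$
$- \left(-1\right) \left(-1 - B{\left(2 \right)}\right) a{\left(-102,p \right)} = - \left(-1\right) \left(-1 - \left(4 - 2\right)\right) \left(36 - 102\right) = - \left(-1\right) \left(-1 - \left(4 - 2\right)\right) \left(-66\right) = - \left(-1\right) \left(-1 - 2\right) \left(-66\right) = - \left(-1\right) \left(\left(-3\right) \left(-66\right)\right) = - \left(-1\right) 198 = \left(-1\right) \left(-198\right) = 198$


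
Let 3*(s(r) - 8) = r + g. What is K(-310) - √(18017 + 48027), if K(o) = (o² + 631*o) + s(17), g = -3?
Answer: -298492/3 - 2*√16511 ≈ -99754.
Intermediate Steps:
s(r) = 7 + r/3 (s(r) = 8 + (r - 3)/3 = 8 + (-3 + r)/3 = 8 + (-1 + r/3) = 7 + r/3)
K(o) = 38/3 + o² + 631*o (K(o) = (o² + 631*o) + (7 + (⅓)*17) = (o² + 631*o) + (7 + 17/3) = (o² + 631*o) + 38/3 = 38/3 + o² + 631*o)
K(-310) - √(18017 + 48027) = (38/3 + (-310)² + 631*(-310)) - √(18017 + 48027) = (38/3 + 96100 - 195610) - √66044 = -298492/3 - 2*√16511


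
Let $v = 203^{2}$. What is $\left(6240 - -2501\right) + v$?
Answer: $49950$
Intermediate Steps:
$v = 41209$
$\left(6240 - -2501\right) + v = \left(6240 - -2501\right) + 41209 = \left(6240 + 2501\right) + 41209 = 8741 + 41209 = 49950$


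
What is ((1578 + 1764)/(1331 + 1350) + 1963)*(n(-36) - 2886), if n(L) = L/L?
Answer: -15192828325/2681 ≈ -5.6668e+6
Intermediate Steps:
n(L) = 1
((1578 + 1764)/(1331 + 1350) + 1963)*(n(-36) - 2886) = ((1578 + 1764)/(1331 + 1350) + 1963)*(1 - 2886) = (3342/2681 + 1963)*(-2885) = (5266145/2681)*(-2885) = -15192828325/2681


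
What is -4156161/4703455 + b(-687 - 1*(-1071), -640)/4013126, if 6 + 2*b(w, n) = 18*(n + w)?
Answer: -16690048639971/18875557550330 ≈ -0.88421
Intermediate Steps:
b(w, n) = -3 + 9*n + 9*w (b(w, n) = -3 + (18*(n + w))/2 = -3 + (18*n + 18*w)/2 = -3 + (9*n + 9*w) = -3 + 9*n + 9*w)
-4156161/4703455 + b(-687 - 1*(-1071), -640)/4013126 = -4156161/4703455 + (-3 + 9*(-640) + 9*(-687 - 1*(-1071)))/4013126 = -4156161*1/4703455 + (-3 - 5760 + 9*(-687 + 1071))*(1/4013126) = -4156161/4703455 + (-3 - 5760 + 9*384)*(1/4013126) = -4156161/4703455 + (-3 - 5760 + 3456)*(1/4013126) = -4156161/4703455 - 2307*1/4013126 = -4156161/4703455 - 2307/4013126 = -16690048639971/18875557550330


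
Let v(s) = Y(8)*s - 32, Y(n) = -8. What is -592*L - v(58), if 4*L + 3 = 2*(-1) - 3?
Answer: 1680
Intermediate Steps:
v(s) = -32 - 8*s (v(s) = -8*s - 32 = -32 - 8*s)
L = -2 (L = -3/4 + (2*(-1) - 3)/4 = -3/4 + (-2 - 3)/4 = -3/4 + (1/4)*(-5) = -3/4 - 5/4 = -2)
-592*L - v(58) = -592*(-2) - (-32 - 8*58) = 1184 - (-32 - 464) = 1184 - 1*(-496) = 1184 + 496 = 1680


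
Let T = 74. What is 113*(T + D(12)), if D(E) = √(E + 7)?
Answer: 8362 + 113*√19 ≈ 8854.6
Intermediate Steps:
D(E) = √(7 + E)
113*(T + D(12)) = 113*(74 + √(7 + 12)) = 113*(74 + √19) = 8362 + 113*√19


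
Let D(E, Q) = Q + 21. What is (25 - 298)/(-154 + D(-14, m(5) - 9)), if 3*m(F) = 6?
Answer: 39/20 ≈ 1.9500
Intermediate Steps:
m(F) = 2 (m(F) = (1/3)*6 = 2)
D(E, Q) = 21 + Q
(25 - 298)/(-154 + D(-14, m(5) - 9)) = (25 - 298)/(-154 + (21 + (2 - 9))) = -273/(-154 + (21 - 7)) = -273/(-154 + 14) = -273/(-140) = -273*(-1/140) = 39/20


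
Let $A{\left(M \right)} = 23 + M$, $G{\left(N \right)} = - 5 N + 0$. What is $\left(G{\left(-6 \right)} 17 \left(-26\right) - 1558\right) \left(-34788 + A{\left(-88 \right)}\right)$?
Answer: $516451754$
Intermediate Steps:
$G{\left(N \right)} = - 5 N$
$\left(G{\left(-6 \right)} 17 \left(-26\right) - 1558\right) \left(-34788 + A{\left(-88 \right)}\right) = \left(\left(-5\right) \left(-6\right) 17 \left(-26\right) - 1558\right) \left(-34788 + \left(23 - 88\right)\right) = \left(30 \cdot 17 \left(-26\right) - 1558\right) \left(-34788 - 65\right) = \left(510 \left(-26\right) - 1558\right) \left(-34853\right) = \left(-13260 - 1558\right) \left(-34853\right) = \left(-14818\right) \left(-34853\right) = 516451754$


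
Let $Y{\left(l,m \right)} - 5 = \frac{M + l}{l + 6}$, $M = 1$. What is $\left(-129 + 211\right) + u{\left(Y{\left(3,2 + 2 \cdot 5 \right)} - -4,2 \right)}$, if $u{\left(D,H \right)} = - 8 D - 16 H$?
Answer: $- \frac{230}{9} \approx -25.556$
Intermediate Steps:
$Y{\left(l,m \right)} = 5 + \frac{1 + l}{6 + l}$ ($Y{\left(l,m \right)} = 5 + \frac{1 + l}{l + 6} = 5 + \frac{1 + l}{6 + l}$)
$u{\left(D,H \right)} = - 16 H - 8 D$
$\left(-129 + 211\right) + u{\left(Y{\left(3,2 + 2 \cdot 5 \right)} - -4,2 \right)} = \left(-129 + 211\right) - \left(32 + 8 \left(\frac{31 + 6 \cdot 3}{6 + 3} - -4\right)\right) = 82 - \left(32 + 8 \left(\frac{31 + 18}{9} + 4\right)\right) = 82 - \left(32 + 8 \left(\frac{1}{9} \cdot 49 + 4\right)\right) = 82 - \left(32 + 8 \left(\frac{49}{9} + 4\right)\right) = 82 - \frac{968}{9} = - \frac{230}{9}$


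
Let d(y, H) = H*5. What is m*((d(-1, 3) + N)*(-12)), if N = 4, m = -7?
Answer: 1596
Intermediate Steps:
d(y, H) = 5*H
m*((d(-1, 3) + N)*(-12)) = -7*(5*3 + 4)*(-12) = -7*(15 + 4)*(-12) = -133*(-12) = -7*(-228) = 1596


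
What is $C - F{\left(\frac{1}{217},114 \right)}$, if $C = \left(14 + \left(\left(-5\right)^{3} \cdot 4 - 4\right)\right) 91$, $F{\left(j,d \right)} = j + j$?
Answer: $- \frac{9676032}{217} \approx -44590.0$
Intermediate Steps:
$F{\left(j,d \right)} = 2 j$
$C = -44590$ ($C = \left(14 - 504\right) 91 = \left(-490\right) 91 = -44590$)
$C - F{\left(\frac{1}{217},114 \right)} = -44590 - \frac{2}{217} = - \frac{9676032}{217}$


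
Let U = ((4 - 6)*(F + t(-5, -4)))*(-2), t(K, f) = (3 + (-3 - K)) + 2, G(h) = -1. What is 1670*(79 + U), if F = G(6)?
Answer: 172010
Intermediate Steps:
F = -1
t(K, f) = 2 - K (t(K, f) = -K + 2 = 2 - K)
U = 24 (U = ((4 - 6)*(-1 + (2 - 1*(-5))))*(-2) = -2*(-1 + (2 + 5))*(-2) = -2*(-1 + 7)*(-2) = -2*6*(-2) = -12*(-2) = 24)
1670*(79 + U) = 1670*(79 + 24) = 1670*103 = 172010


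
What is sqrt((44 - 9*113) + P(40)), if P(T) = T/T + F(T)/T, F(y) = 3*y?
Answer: I*sqrt(969) ≈ 31.129*I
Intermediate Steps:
P(T) = 4 (P(T) = T/T + (3*T)/T = 1 + 3 = 4)
sqrt((44 - 9*113) + P(40)) = sqrt((44 - 9*113) + 4) = sqrt((44 - 1017) + 4) = sqrt(-973 + 4) = sqrt(-969) = I*sqrt(969)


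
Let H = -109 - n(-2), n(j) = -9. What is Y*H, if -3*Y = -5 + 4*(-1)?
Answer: -300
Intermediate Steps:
Y = 3 (Y = -(-5 + 4*(-1))/3 = -(-5 - 4)/3 = -⅓*(-9) = 3)
H = -100 (H = -109 - 1*(-9) = -109 + 9 = -100)
Y*H = 3*(-100) = -300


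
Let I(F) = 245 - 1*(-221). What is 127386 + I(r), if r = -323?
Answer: 127852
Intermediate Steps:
I(F) = 466 (I(F) = 245 + 221 = 466)
127386 + I(r) = 127386 + 466 = 127852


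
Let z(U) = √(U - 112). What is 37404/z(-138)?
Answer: -18702*I*√10/25 ≈ -2365.6*I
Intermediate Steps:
z(U) = √(-112 + U)
37404/z(-138) = 37404/(√(-112 - 138)) = 37404/(√(-250)) = 37404/((5*I*√10)) = 37404*(-I*√10/50) = -18702*I*√10/25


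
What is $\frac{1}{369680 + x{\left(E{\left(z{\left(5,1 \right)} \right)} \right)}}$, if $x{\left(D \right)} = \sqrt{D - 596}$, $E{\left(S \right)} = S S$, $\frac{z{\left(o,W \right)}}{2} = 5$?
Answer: $\frac{23105}{8541456431} - \frac{i \sqrt{31}}{34165825724} \approx 2.705 \cdot 10^{-6} - 1.6296 \cdot 10^{-10} i$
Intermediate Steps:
$z{\left(o,W \right)} = 10$ ($z{\left(o,W \right)} = 2 \cdot 5 = 10$)
$E{\left(S \right)} = S^{2}$
$x{\left(D \right)} = \sqrt{-596 + D}$
$\frac{1}{369680 + x{\left(E{\left(z{\left(5,1 \right)} \right)} \right)}} = \frac{1}{369680 + \sqrt{-596 + 10^{2}}} = \frac{1}{369680 + \sqrt{-596 + 100}} = \frac{1}{369680 + \sqrt{-496}} = \frac{1}{369680 + 4 i \sqrt{31}}$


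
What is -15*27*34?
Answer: -13770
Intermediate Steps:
-15*27*34 = -405*34 = -13770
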